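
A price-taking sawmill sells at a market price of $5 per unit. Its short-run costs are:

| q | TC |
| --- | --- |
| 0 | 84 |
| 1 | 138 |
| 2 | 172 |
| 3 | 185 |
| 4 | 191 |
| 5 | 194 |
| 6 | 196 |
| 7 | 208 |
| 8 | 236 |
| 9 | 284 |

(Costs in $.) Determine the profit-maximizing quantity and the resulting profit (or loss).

Profit at each row (π = 5q − TC): q=0: -84; q=1: -133; q=2: -162; q=3: -170; q=4: -171; q=5: -169; q=6: -166; q=7: -173; q=8: -196; q=9: -239.
Profit is highest at q = 0. Equivalently, the lowest AVC in the table is 124/7 ≈ $17.71 at q = 7, and P = $5 falls below it — price never covers variable cost, so the firm shuts down and loses only its fixed cost.

q = 0 (shut down); profit = -$84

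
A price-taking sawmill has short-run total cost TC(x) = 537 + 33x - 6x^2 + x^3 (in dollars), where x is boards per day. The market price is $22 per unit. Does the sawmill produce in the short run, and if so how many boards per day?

Shut down

From TC, MC = TC'(x) = 33 - 12x + 3x^2 and AVC = VC/x = 33 - 6x + x^2.
AVC hits its minimum where MC = AVC, at x = 3, giving min AVC = 33 - 6·3 + 3^2 = $24.
P = $22 lies below min AVC = $24; no output level covers variable cost.
Shutting down limits the loss to fixed cost, $537.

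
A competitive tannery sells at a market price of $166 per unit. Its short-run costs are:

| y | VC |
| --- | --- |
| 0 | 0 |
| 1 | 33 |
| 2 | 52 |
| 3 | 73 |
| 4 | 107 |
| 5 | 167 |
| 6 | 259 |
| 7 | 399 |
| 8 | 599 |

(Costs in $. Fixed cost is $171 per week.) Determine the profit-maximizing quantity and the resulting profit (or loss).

Compute π = P·y − TC at each output: y=0: -171; y=1: -38; y=2: 109; y=3: 254; y=4: 386; y=5: 492; y=6: 566; y=7: 592; y=8: 558.
Profit is maximized at y = 7. AVC there is 399/7 = $57 ≤ P, so producing beats shutting down (which would give -$171).

y = 7; profit = $592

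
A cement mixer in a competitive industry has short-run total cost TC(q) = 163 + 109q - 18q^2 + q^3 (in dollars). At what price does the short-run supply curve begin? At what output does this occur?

$28 per unit, at q = 9

The shutdown price is the minimum of AVC. VC = 109q - 18q^2 + q^3, so AVC = 109 - 18q + q^2.
dAVC/dq = -18 + 2q = 0 gives q = 9. min AVC = 109 - 18·9 + 9^2 = 28.
So the shutdown price is $28.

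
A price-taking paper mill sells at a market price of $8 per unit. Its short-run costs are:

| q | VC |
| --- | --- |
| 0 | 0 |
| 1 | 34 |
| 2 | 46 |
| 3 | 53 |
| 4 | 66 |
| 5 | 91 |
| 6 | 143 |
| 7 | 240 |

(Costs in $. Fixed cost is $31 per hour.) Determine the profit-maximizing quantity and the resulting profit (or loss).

q = 0 (shut down); profit = -$31

Tabulate TR − TC: q=0: -31; q=1: -57; q=2: -61; q=3: -60; q=4: -65; q=5: -82; q=6: -126; q=7: -215.
Profit is highest at q = 0. Equivalently, the lowest AVC in the table is 66/4 ≈ $16.50 at q = 4, and P = $8 falls below it — price never covers variable cost, so the firm shuts down and loses only its fixed cost.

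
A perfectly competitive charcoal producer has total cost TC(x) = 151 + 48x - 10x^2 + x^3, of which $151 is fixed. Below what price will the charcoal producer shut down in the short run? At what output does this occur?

$23 per unit, at x = 5

The firm shuts down when price falls below the minimum of average variable cost. AVC = VC/x = 48 - 10x + x^2.
At the minimum of AVC, MC = AVC. MC = 48 - 20x + 3x^2; setting MC = AVC gives 2x^2 - 10x = 0, so x = 5. min AVC = 23.
The firm shuts down for any P below $23.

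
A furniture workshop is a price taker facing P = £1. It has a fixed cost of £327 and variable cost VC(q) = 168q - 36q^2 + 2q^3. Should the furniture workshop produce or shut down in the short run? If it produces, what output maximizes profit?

Shut down

Strip out fixed cost: VC = 168q - 36q^2 + 2q^3. Then AVC = 168 - 36q + 2q^2 and MC = 168 - 72q + 6q^2.
AVC is minimized where dAVC/dq = -36 + 4q = 0, at q = 9; min AVC = 168 - 36·9 + 2·9^2 = £6.
P = £1 lies below min AVC = £6; no output level covers variable cost.
The firm minimizes its loss by shutting down and losing only its fixed cost of £327.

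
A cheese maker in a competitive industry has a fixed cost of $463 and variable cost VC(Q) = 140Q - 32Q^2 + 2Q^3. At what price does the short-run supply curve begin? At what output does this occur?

The shutdown price is the minimum of AVC. VC = 140Q - 32Q^2 + 2Q^3, so AVC = 140 - 32Q + 2Q^2.
At the minimum of AVC, MC = AVC. MC = 140 - 64Q + 6Q^2; setting MC = AVC gives 4Q^2 - 32Q = 0, so Q = 8. min AVC = 12.
The firm shuts down for any P below $12.

$12 per unit, at Q = 8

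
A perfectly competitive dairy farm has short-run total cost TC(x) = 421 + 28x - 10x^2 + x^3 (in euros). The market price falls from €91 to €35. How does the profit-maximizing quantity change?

MC = 28 - 20x + 3x^2; the shutdown threshold is min AVC = €3 (at x = 5).
At P = €91 ≥ min AVC, set P = MC on the rising branch: x = 9.
At P = €35 ≥ min AVC, set P = MC: x = 7. The firm stays open but cuts output.

Output falls from 9 to 7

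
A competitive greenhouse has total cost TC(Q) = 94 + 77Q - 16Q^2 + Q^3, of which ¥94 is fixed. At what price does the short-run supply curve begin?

¥13 per unit

The shutdown price is the minimum of AVC. VC = 77Q - 16Q^2 + Q^3, so AVC = 77 - 16Q + Q^2.
dAVC/dQ = -16 + 2Q = 0 gives Q = 8. min AVC = 77 - 16·8 + 8^2 = 13.
The firm shuts down for any P below ¥13.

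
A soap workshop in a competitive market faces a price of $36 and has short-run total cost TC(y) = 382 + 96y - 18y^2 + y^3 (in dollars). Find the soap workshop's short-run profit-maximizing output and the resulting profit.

AVC = 96 - 18y + y^2 has its minimum $15 at y = 9; price $36 clears that bar, so the firm operates.
MC = 96 - 36y + 3y^2. Setting P = MC and taking the root on the rising branch gives y* = 10.
TR = 36·10 = 360. TC = 382 + 160 = 542. Profit = 360 − 542 = -$182.
That loss of $182 beats the $382 the firm would lose by shutting down; producing recovers $200 of fixed cost.

Profit = -$182 at y = 10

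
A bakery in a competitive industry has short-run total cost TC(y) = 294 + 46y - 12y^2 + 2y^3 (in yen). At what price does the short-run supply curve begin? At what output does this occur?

The firm shuts down when price falls below the minimum of average variable cost. AVC = VC/y = 46 - 12y + 2y^2.
At the minimum of AVC, MC = AVC. MC = 46 - 24y + 6y^2; setting MC = AVC gives 4y^2 - 12y = 0, so y = 3. min AVC = 28.
The firm shuts down for any P below ¥28.

¥28 per unit, at y = 3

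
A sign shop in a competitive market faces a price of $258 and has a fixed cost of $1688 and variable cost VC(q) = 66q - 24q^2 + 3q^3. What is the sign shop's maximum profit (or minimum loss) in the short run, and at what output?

AVC = 66 - 24q + 3q^2 has its minimum $18 at q = 4; price $258 clears that bar, so the firm operates.
With MC = 66 - 48q + 9q^2, P = MC on the upward-sloping part at q* = 8.
TR = 258·8 = 2064. TC = 1688 + 528 = 2216. Profit = 2064 − 2216 = -$152.
That loss of $152 beats the $1688 the firm would lose by shutting down; producing recovers $1536 of fixed cost.

Profit = -$152 at q = 8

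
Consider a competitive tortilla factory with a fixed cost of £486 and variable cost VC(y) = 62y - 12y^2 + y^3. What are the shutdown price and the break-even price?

Shutdown price = min AVC. AVC = 62 - 12y + y^2, with vertex at y = 6 and minimum £26.
ATC = 486/y + 62 - 12y + y^2. Setting dATC/dy = −486/y^2 − 12 + 2y = 0 gives y = 9 (since 2·9^3 − 12·9^2 = 486).
min ATC = 486/9 + 62 − 12·9 + 9^2 = £89. That is the break-even price.
For £26 ≤ P < £89 the firm produces at a loss; below £26 it shuts down.

Shutdown price = £26; break-even price = £89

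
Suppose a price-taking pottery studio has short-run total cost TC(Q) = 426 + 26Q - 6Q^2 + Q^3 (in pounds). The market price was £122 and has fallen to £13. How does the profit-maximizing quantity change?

Output falls from 8 to 0 (the firm shuts down)

AVC = 26 - 6Q + Q^2, minimized at Q = 3 where min AVC = £17. MC = 26 - 12Q + 3Q^2.
At P = £122 ≥ min AVC, set P = MC on the rising branch: Q = 8.
At P = £13 < min AVC = £17, price no longer covers variable cost at any output, so the firm shuts down: Q = 0.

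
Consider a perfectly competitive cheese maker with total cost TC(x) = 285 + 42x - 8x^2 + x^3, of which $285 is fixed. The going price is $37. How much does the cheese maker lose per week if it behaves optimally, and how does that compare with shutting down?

AVC = 42 - 8x + x^2 has its minimum $26 at x = 4; price $37 clears that bar, so the firm operates.
MC = 42 - 16x + 3x^2. Setting P = MC and taking the root on the rising branch gives x* = 5.
TR = 37·5 = 185. TC = 285 + 135 = 420. Profit = 185 − 420 = -$235.
By producing, the firm covers all variable cost plus $50 of fixed cost; shutting down would lose the full $285.

Profit = -$235 at x = 5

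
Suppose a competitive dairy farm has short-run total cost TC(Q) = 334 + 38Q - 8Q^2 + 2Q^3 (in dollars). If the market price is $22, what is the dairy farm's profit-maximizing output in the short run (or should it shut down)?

Shut down

Strip out fixed cost: VC = 38Q - 8Q^2 + 2Q^3. Then AVC = 38 - 8Q + 2Q^2 and MC = 38 - 16Q + 6Q^2.
AVC is minimized where dAVC/dQ = -8 + 4Q = 0, at Q = 2; min AVC = 38 - 8·2 + 2·2^2 = $30.
P = $22 lies below min AVC = $30; no output level covers variable cost.
The firm minimizes its loss by shutting down and losing only its fixed cost of $334.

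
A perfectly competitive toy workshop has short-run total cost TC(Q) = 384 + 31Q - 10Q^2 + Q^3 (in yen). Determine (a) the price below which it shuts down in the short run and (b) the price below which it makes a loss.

Shutdown price = ¥6; break-even price = ¥63

AVC = 31 - 10Q + Q^2; minimized at Q = 5, giving min AVC = ¥6. That is the shutdown price.
ATC = 384/Q + 31 - 10Q + Q^2. Setting dATC/dQ = −384/Q^2 − 10 + 2Q = 0 gives Q = 8 (since 2·8^3 − 10·8^2 = 384).
min ATC = 384/8 + 31 − 10·8 + 8^2 = ¥63. That is the break-even price.
For ¥6 ≤ P < ¥63 the firm produces at a loss; below ¥6 it shuts down.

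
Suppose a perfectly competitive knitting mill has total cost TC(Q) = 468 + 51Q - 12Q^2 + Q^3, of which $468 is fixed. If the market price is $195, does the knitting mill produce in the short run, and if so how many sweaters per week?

Produce at Q = 12

Strip out fixed cost: VC = 51Q - 12Q^2 + Q^3. Then AVC = 51 - 12Q + Q^2 and MC = 51 - 24Q + 3Q^2.
AVC hits its minimum where MC = AVC, at Q = 6, giving min AVC = 51 - 12·6 + 6^2 = $15.
P = $195 exceeds min AVC = $15, so the firm stays open.
Solving P = MC: -144 - 24Q + 3Q^2 = 0 ⇒ Q = -4 or 12. On the upward-sloping branch, Q* = 12.
Check: AVC at Q = 12 is $51 ≤ P, so revenue covers variable cost.
Profit = P·Q − TC = 195·12 − 1080 = $1260.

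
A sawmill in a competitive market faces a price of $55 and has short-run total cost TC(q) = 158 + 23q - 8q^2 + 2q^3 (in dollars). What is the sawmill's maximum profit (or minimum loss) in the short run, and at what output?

Profit = -$30 at q = 4

AVC = 23 - 8q + 2q^2 has its minimum $15 at q = 2; price $55 clears that bar, so the firm operates.
MC = 23 - 16q + 6q^2. Setting P = MC and taking the root on the rising branch gives q* = 4.
TR = 55·4 = 220. TC = 158 + 92 = 250. Profit = 220 − 250 = -$30.
By producing, the firm covers all variable cost plus $128 of fixed cost; shutting down would lose the full $158.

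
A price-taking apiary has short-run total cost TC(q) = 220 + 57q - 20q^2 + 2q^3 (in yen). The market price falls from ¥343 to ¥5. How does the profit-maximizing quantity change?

MC = 57 - 40q + 6q^2; the shutdown threshold is min AVC = ¥7 (at q = 5).
With P = ¥343 above the shutdown price, P = MC gives q = 11.
At P = ¥5 < min AVC = ¥7, price no longer covers variable cost at any output, so the firm shuts down: q = 0.

Output falls from 11 to 0 (the firm shuts down)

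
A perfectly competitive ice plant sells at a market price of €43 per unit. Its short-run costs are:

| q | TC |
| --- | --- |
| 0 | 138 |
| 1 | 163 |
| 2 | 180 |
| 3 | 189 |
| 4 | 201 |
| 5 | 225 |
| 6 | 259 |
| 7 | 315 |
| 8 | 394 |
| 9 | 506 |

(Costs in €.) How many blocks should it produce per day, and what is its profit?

q = 6; profit = -€1

Tabulate TR − TC: q=0: -138; q=1: -120; q=2: -94; q=3: -60; q=4: -29; q=5: -10; q=6: -1; q=7: -14; q=8: -50; q=9: -119.
Profit is maximized at q = 6. AVC there is 121/6 = €20.17 ≤ P, so producing beats shutting down (which would give -€138).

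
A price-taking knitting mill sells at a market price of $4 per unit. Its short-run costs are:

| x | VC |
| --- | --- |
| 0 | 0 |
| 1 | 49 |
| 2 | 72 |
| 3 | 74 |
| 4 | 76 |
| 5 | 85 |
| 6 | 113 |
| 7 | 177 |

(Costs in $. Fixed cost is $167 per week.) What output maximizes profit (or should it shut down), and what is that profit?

Compute π = P·x − TC at each output: x=0: -167; x=1: -212; x=2: -231; x=3: -229; x=4: -227; x=5: -232; x=6: -256; x=7: -316.
Profit is highest at x = 0. Equivalently, the lowest AVC in the table is 85/5 ≈ $17 at x = 5, and P = $4 falls below it — price never covers variable cost, so the firm shuts down and loses only its fixed cost.

x = 0 (shut down); profit = -$167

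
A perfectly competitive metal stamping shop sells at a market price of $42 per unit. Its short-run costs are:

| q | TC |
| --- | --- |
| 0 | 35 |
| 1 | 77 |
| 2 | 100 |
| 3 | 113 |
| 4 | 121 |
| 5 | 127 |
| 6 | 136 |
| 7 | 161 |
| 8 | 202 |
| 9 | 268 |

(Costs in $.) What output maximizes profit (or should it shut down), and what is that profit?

q = 8; profit = $134

Tabulate TR − TC: q=0: -35; q=1: -35; q=2: -16; q=3: 13; q=4: 47; q=5: 83; q=6: 116; q=7: 133; q=8: 134; q=9: 110.
Profit is maximized at q = 8. AVC there is 167/8 = $20.88 ≤ P, so producing beats shutting down (which would give -$35).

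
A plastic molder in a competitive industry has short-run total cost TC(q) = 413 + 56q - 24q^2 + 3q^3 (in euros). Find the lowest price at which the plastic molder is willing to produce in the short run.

Short-run supply begins at min AVC. From VC = 56q - 24q^2 + 3q^3, AVC = 56 - 24q + 3q^2.
At the minimum of AVC, MC = AVC. MC = 56 - 48q + 9q^2; setting MC = AVC gives 6q^2 - 24q = 0, so q = 4. min AVC = 8.
The firm shuts down for any P below €8.

€8 per unit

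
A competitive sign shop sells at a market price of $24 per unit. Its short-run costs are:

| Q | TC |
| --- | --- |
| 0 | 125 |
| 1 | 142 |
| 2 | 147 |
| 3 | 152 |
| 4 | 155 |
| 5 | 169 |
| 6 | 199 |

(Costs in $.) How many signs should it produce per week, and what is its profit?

Tabulate TR − TC: Q=0: -125; Q=1: -118; Q=2: -99; Q=3: -80; Q=4: -59; Q=5: -49; Q=6: -55.
Profit is maximized at Q = 5. AVC there is 44/5 = $8.80 ≤ P, so producing beats shutting down (which would give -$125).

Q = 5; profit = -$49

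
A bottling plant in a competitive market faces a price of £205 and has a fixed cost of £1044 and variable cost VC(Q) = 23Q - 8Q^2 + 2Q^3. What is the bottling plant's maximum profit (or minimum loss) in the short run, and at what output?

AVC = 23 - 8Q + 2Q^2; min AVC = £15 at Q = 2. Since P = £205 ≥ min AVC, the firm produces.
MC = 23 - 16Q + 6Q^2. Setting P = MC and taking the root on the rising branch gives Q* = 7.
TR = 205·7 = 1435. TC = 1044 + 455 = 1499. Profit = 1435 − 1499 = -£64.
By producing, the firm covers all variable cost plus £980 of fixed cost; shutting down would lose the full £1044.

Profit = -£64 at Q = 7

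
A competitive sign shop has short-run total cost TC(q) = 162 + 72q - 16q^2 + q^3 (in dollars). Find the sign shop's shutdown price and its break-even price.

Shutdown price = $8; break-even price = $27

AVC = 72 - 16q + q^2; minimized at q = 8, giving min AVC = $8. That is the shutdown price.
ATC = 162/q + 72 - 16q + q^2. Setting dATC/dq = −162/q^2 − 16 + 2q = 0 gives q = 9 (since 2·9^3 − 16·9^2 = 162).
min ATC = 162/9 + 72 − 16·9 + 9^2 = $27. That is the break-even price.
For $8 ≤ P < $27 the firm produces at a loss; below $8 it shuts down.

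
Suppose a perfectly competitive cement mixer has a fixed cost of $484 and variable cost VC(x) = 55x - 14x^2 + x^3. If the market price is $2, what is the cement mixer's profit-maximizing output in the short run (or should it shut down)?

From TC, MC = TC'(x) = 55 - 28x + 3x^2 and AVC = VC/x = 55 - 14x + x^2.
The AVC parabola has its vertex at x = 14/2 = 7, where AVC = 55 - 14·7 + 7^2 = $6.
P = $2 lies below min AVC = $6; no output level covers variable cost.
The firm minimizes its loss by shutting down and losing only its fixed cost of $484.

Shut down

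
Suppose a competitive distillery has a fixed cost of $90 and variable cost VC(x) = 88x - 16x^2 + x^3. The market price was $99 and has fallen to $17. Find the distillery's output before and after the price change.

MC = 88 - 32x + 3x^2; the shutdown threshold is min AVC = $24 (at x = 8).
At P = $99 ≥ min AVC, set P = MC on the rising branch: x = 11.
At P = $17 < min AVC = $24, price no longer covers variable cost at any output, so the firm shuts down: x = 0.

Output falls from 11 to 0 (the firm shuts down)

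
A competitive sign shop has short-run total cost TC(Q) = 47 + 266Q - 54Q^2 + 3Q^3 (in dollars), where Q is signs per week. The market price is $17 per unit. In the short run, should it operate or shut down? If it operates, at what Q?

Strip out fixed cost: VC = 266Q - 54Q^2 + 3Q^3. Then AVC = 266 - 54Q + 3Q^2 and MC = 266 - 108Q + 9Q^2.
The AVC parabola has its vertex at Q = 54/6 = 9, where AVC = 266 - 54·9 + 3·9^2 = $23.
P = $17 lies below min AVC = $23; no output level covers variable cost.
Best response: produce nothing and absorb the $47 fixed cost.

Shut down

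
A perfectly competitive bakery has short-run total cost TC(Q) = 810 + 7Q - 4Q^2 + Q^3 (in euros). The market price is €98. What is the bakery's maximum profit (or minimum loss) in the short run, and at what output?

Profit = -€320 at Q = 7

AVC = 7 - 4Q + Q^2 has its minimum €3 at Q = 2; price €98 clears that bar, so the firm operates.
MC = 7 - 8Q + 3Q^2. Setting P = MC and taking the root on the rising branch gives Q* = 7.
TR = 98·7 = 686. TC = 810 + 196 = 1006. Profit = 686 − 1006 = -€320.
By producing, the firm covers all variable cost plus €490 of fixed cost; shutting down would lose the full €810.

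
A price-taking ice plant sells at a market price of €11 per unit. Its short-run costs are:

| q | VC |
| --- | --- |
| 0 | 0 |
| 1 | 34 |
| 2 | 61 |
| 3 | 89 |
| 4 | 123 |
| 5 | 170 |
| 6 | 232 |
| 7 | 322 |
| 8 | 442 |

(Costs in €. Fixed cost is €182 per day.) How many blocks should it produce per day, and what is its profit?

Profit at each row (π = 11q − TC): q=0: -182; q=1: -205; q=2: -221; q=3: -238; q=4: -261; q=5: -297; q=6: -348; q=7: -427; q=8: -536.
Profit is highest at q = 0. Equivalently, the lowest AVC in the table is 89/3 ≈ €29.67 at q = 3, and P = €11 falls below it — price never covers variable cost, so the firm shuts down and loses only its fixed cost.

q = 0 (shut down); profit = -€182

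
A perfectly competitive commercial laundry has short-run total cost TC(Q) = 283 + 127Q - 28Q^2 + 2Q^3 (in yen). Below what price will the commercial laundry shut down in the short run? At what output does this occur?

The firm shuts down when price falls below the minimum of average variable cost. AVC = VC/Q = 127 - 28Q + 2Q^2.
At the minimum of AVC, MC = AVC. MC = 127 - 56Q + 6Q^2; setting MC = AVC gives 4Q^2 - 28Q = 0, so Q = 7. min AVC = 29.
The firm shuts down for any P below ¥29.

¥29 per unit, at Q = 7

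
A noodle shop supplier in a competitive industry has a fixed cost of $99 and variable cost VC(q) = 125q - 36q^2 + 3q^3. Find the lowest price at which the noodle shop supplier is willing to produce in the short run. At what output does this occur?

The shutdown price is the minimum of AVC. VC = 125q - 36q^2 + 3q^3, so AVC = 125 - 36q + 3q^2.
dAVC/dq = -36 + 6q = 0 gives q = 6. min AVC = 125 - 36·6 + 3·6^2 = 17.
For P < $17 the firm produces nothing.

$17 per unit, at q = 6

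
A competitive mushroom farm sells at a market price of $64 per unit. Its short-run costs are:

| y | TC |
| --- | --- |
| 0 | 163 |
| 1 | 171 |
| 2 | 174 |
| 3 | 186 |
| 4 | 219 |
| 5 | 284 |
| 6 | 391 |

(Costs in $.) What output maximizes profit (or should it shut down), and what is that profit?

y = 4; profit = $37

Compute π = P·y − TC at each output: y=0: -163; y=1: -107; y=2: -46; y=3: 6; y=4: 37; y=5: 36; y=6: -7.
Profit is maximized at y = 4. AVC there is 56/4 = $14 ≤ P, so producing beats shutting down (which would give -$163).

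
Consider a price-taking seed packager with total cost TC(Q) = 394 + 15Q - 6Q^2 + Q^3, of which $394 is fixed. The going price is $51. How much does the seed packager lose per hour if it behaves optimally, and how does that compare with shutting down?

AVC = 15 - 6Q + Q^2; min AVC = $6 at Q = 3. Since P = $51 ≥ min AVC, the firm produces.
With MC = 15 - 12Q + 3Q^2, P = MC on the upward-sloping part at Q* = 6.
TR = 51·6 = 306. TC = 394 + 90 = 484. Profit = 306 − 484 = -$178.
Shutting down would mean losing the fixed cost of $394, so operating at a loss of $178 is better by $216.

Profit = -$178 at Q = 6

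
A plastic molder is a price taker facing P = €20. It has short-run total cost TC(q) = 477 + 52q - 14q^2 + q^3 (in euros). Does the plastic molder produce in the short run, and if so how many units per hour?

Produce at q = 8

Strip out fixed cost: VC = 52q - 14q^2 + q^3. Then AVC = 52 - 14q + q^2 and MC = 52 - 28q + 3q^2.
AVC hits its minimum where MC = AVC, at q = 7, giving min AVC = 52 - 14·7 + 7^2 = €3.
Because €20 ≥ €3, revenue can cover variable cost; the firm operates.
Solving P = MC: 32 - 28q + 3q^2 = 0 ⇒ q = 4/3 or 8. On the upward-sloping branch, q* = 8.
Check: AVC at q = 8 is €4 ≤ P, so revenue covers variable cost.
Profit = P·q − TC = 20·8 − 509 = -€349, a loss, but smaller than the €477 fixed cost the firm would lose by shutting down.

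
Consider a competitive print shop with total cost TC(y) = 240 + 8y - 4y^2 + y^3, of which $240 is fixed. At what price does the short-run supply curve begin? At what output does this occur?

The firm shuts down when price falls below the minimum of average variable cost. AVC = VC/y = 8 - 4y + y^2.
dAVC/dy = -4 + 2y = 0 gives y = 2. min AVC = 8 - 4·2 + 2^2 = 4.
So the shutdown price is $4.

$4 per unit, at y = 2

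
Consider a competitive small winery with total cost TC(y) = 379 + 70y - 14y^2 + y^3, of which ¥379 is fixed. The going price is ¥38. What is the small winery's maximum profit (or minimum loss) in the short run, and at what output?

AVC = 70 - 14y + y^2; min AVC = ¥21 at y = 7. Since P = ¥38 ≥ min AVC, the firm produces.
MC = 70 - 28y + 3y^2. Setting P = MC and taking the root on the rising branch gives y* = 8.
TR = 38·8 = 304. TC = 379 + 176 = 555. Profit = 304 − 555 = -¥251.
That loss of ¥251 beats the ¥379 the firm would lose by shutting down; producing recovers ¥128 of fixed cost.

Profit = -¥251 at y = 8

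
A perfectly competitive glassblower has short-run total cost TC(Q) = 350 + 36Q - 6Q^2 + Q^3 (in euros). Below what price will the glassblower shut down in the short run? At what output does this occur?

Short-run supply begins at min AVC. From VC = 36Q - 6Q^2 + Q^3, AVC = 36 - 6Q + Q^2.
dAVC/dQ = -6 + 2Q = 0 gives Q = 3. min AVC = 36 - 6·3 + 3^2 = 27.
So the shutdown price is €27.

€27 per unit, at Q = 3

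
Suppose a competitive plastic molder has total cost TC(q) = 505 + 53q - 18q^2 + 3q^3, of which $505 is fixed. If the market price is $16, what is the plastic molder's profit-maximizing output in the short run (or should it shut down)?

Strip out fixed cost: VC = 53q - 18q^2 + 3q^3. Then AVC = 53 - 18q + 3q^2 and MC = 53 - 36q + 9q^2.
The AVC parabola has its vertex at q = 18/6 = 3, where AVC = 53 - 18·3 + 3·3^2 = $26.
P = $16 lies below min AVC = $26; no output level covers variable cost.
Best response: produce nothing and absorb the $505 fixed cost.

Shut down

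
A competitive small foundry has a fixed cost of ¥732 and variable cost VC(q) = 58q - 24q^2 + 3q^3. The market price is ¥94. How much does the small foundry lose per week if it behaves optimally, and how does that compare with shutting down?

Profit = -¥300 at q = 6

AVC = 58 - 24q + 3q^2 has its minimum ¥10 at q = 4; price ¥94 clears that bar, so the firm operates.
MC = 58 - 48q + 9q^2. Setting P = MC and taking the root on the rising branch gives q* = 6.
TR = 94·6 = 564. TC = 732 + 132 = 864. Profit = 564 − 864 = -¥300.
By producing, the firm covers all variable cost plus ¥432 of fixed cost; shutting down would lose the full ¥732.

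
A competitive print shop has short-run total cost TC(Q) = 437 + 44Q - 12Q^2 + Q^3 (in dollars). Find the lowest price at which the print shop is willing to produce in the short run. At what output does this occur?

$8 per unit, at Q = 6

Short-run supply begins at min AVC. From VC = 44Q - 12Q^2 + Q^3, AVC = 44 - 12Q + Q^2.
At the minimum of AVC, MC = AVC. MC = 44 - 24Q + 3Q^2; setting MC = AVC gives 2Q^2 - 12Q = 0, so Q = 6. min AVC = 8.
So the shutdown price is $8.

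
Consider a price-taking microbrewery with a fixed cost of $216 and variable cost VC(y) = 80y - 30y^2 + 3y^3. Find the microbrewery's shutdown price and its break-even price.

Shutdown price = min AVC. AVC = 80 - 30y + 3y^2, with vertex at y = 5 and minimum $5.
ATC = 216/y + 80 - 30y + 3y^2. Setting dATC/dy = −216/y^2 − 30 + 6y = 0 gives y = 6 (since 6·6^3 − 30·6^2 = 216).
min ATC = 216/6 + 80 − 30·6 + 3·6^2 = $44. That is the break-even price.
For $5 ≤ P < $44 the firm produces at a loss; below $5 it shuts down.

Shutdown price = $5; break-even price = $44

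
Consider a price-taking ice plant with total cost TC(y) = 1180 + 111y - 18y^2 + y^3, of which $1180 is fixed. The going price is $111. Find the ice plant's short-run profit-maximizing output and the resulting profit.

AVC = 111 - 18y + y^2; min AVC = $30 at y = 9. Since P = $111 ≥ min AVC, the firm produces.
With MC = 111 - 36y + 3y^2, P = MC on the upward-sloping part at y* = 12.
TR = 111·12 = 1332. TC = 1180 + 468 = 1648. Profit = 1332 − 1648 = -$316.
Shutting down would mean losing the fixed cost of $1180, so operating at a loss of $316 is better by $864.

Profit = -$316 at y = 12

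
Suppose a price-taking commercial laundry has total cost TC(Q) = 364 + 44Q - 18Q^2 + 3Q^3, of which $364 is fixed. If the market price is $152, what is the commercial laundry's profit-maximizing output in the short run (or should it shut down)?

Variable cost is VC = 44Q - 18Q^2 + 3Q^3, so AVC = VC/Q = 44 - 18Q + 3Q^2 and MC = dTC/dQ = 44 - 36Q + 9Q^2.
The AVC parabola has its vertex at Q = 18/6 = 3, where AVC = 44 - 18·3 + 3·3^2 = $17.
Since P = $152 ≥ min AVC = $17, price covers variable cost and the firm should produce.
Set P = MC: 152 = 44 - 36Q + 9Q^2 → -108 - 36Q + 9Q^2 = 0. The roots are Q = -2 and Q = 6; the profit-maximizing output is on the rising part of MC, so Q* = 6.
Check: AVC at Q = 6 is $44 ≤ P, so revenue covers variable cost.
Profit = P·Q − TC = 152·6 − 628 = $284.

Produce at Q = 6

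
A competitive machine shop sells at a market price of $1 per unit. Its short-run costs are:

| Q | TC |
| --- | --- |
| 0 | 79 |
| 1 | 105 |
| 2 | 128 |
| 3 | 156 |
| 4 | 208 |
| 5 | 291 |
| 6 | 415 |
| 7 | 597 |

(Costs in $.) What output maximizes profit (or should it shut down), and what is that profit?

Q = 0 (shut down); profit = -$79

Compute π = P·Q − TC at each output: Q=0: -79; Q=1: -104; Q=2: -126; Q=3: -153; Q=4: -204; Q=5: -286; Q=6: -409; Q=7: -590.
Profit is highest at Q = 0. Equivalently, the lowest AVC in the table is 49/2 ≈ $24.50 at Q = 2, and P = $1 falls below it — price never covers variable cost, so the firm shuts down and loses only its fixed cost.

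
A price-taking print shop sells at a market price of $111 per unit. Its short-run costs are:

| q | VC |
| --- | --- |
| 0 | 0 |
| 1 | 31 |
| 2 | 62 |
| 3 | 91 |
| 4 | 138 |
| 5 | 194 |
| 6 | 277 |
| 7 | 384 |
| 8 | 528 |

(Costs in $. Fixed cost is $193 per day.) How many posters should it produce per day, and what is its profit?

Compute π = P·q − TC at each output: q=0: -193; q=1: -113; q=2: -33; q=3: 49; q=4: 113; q=5: 168; q=6: 196; q=7: 200; q=8: 167.
Profit is maximized at q = 7. AVC there is 384/7 = $54.86 ≤ P, so producing beats shutting down (which would give -$193).

q = 7; profit = $200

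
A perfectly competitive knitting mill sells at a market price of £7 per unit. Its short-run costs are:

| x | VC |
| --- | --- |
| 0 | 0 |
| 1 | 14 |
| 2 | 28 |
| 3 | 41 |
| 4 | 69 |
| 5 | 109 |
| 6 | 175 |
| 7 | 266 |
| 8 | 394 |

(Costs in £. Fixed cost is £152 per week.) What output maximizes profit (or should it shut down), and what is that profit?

Tabulate TR − TC: x=0: -152; x=1: -159; x=2: -166; x=3: -172; x=4: -193; x=5: -226; x=6: -285; x=7: -369; x=8: -490.
Profit is highest at x = 0. Equivalently, the lowest AVC in the table is 41/3 ≈ £13.67 at x = 3, and P = £7 falls below it — price never covers variable cost, so the firm shuts down and loses only its fixed cost.

x = 0 (shut down); profit = -£152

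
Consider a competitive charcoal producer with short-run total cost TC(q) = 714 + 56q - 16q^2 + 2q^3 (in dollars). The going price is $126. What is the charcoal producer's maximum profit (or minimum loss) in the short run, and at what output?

AVC = 56 - 16q + 2q^2 has its minimum $24 at q = 4; price $126 clears that bar, so the firm operates.
MC = 56 - 32q + 6q^2. Setting P = MC and taking the root on the rising branch gives q* = 7.
TR = 126·7 = 882. TC = 714 + 294 = 1008. Profit = 882 − 1008 = -$126.
By producing, the firm covers all variable cost plus $588 of fixed cost; shutting down would lose the full $714.

Profit = -$126 at q = 7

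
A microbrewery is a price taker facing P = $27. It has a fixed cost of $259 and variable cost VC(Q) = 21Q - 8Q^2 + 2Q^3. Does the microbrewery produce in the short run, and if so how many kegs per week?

Strip out fixed cost: VC = 21Q - 8Q^2 + 2Q^3. Then AVC = 21 - 8Q + 2Q^2 and MC = 21 - 16Q + 6Q^2.
AVC hits its minimum where MC = AVC, at Q = 2, giving min AVC = 21 - 8·2 + 2·2^2 = $13.
Since P = $27 ≥ min AVC = $13, price covers variable cost and the firm should produce.
Set P = MC: 27 = 21 - 16Q + 6Q^2 → -6 - 16Q + 6Q^2 = 0. The roots are Q = -1/3 and Q = 3; the profit-maximizing output is on the rising part of MC, so Q* = 3.
Check: AVC at Q = 3 is $15 ≤ P, so revenue covers variable cost.
Profit = P·Q − TC = 27·3 − 304 = -$223, a loss, but smaller than the $259 fixed cost the firm would lose by shutting down.

Produce at Q = 3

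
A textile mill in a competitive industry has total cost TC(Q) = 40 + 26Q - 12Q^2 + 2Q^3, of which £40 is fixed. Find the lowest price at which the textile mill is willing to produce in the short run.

The firm shuts down when price falls below the minimum of average variable cost. AVC = VC/Q = 26 - 12Q + 2Q^2.
At the minimum of AVC, MC = AVC. MC = 26 - 24Q + 6Q^2; setting MC = AVC gives 4Q^2 - 12Q = 0, so Q = 3. min AVC = 8.
The firm shuts down for any P below £8.

£8 per unit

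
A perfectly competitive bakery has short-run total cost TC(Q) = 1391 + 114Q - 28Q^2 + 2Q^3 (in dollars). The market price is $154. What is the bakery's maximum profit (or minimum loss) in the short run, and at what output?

AVC = 114 - 28Q + 2Q^2 has its minimum $16 at Q = 7; price $154 clears that bar, so the firm operates.
MC = 114 - 56Q + 6Q^2. Setting P = MC and taking the root on the rising branch gives Q* = 10.
TR = 154·10 = 1540. TC = 1391 + 340 = 1731. Profit = 1540 − 1731 = -$191.
That loss of $191 beats the $1391 the firm would lose by shutting down; producing recovers $1200 of fixed cost.

Profit = -$191 at Q = 10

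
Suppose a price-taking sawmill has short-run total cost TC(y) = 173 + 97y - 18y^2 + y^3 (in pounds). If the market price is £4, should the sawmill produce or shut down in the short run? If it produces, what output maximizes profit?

Shut down

Strip out fixed cost: VC = 97y - 18y^2 + y^3. Then AVC = 97 - 18y + y^2 and MC = 97 - 36y + 3y^2.
AVC hits its minimum where MC = AVC, at y = 9, giving min AVC = 97 - 18·9 + 9^2 = £16.
Since P = £4 < min AVC = £16, price fails to cover variable cost at any output.
Best response: produce nothing and absorb the £173 fixed cost.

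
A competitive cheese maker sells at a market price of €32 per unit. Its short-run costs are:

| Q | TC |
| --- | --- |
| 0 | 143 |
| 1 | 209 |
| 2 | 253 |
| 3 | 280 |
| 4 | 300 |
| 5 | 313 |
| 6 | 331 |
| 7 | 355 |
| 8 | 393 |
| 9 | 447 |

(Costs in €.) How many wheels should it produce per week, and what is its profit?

Profit at each row (π = 32Q − TC): Q=0: -143; Q=1: -177; Q=2: -189; Q=3: -184; Q=4: -172; Q=5: -153; Q=6: -139; Q=7: -131; Q=8: -137; Q=9: -159.
Profit is maximized at Q = 7. AVC there is 212/7 = €30.29 ≤ P, so producing beats shutting down (which would give -€143).

Q = 7; profit = -€131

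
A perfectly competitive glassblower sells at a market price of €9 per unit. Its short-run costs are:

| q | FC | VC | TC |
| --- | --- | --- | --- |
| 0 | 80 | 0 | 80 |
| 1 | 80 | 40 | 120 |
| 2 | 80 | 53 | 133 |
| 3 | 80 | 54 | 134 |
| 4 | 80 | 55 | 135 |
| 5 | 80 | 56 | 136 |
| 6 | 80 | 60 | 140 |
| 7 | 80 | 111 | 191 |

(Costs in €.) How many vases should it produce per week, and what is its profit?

q = 0 (shut down); profit = -€80

Tabulate TR − TC: q=0: -80; q=1: -111; q=2: -115; q=3: -107; q=4: -99; q=5: -91; q=6: -86; q=7: -128.
Profit is highest at q = 0. Equivalently, the lowest AVC in the table is 60/6 ≈ €10 at q = 6, and P = €9 falls below it — price never covers variable cost, so the firm shuts down and loses only its fixed cost.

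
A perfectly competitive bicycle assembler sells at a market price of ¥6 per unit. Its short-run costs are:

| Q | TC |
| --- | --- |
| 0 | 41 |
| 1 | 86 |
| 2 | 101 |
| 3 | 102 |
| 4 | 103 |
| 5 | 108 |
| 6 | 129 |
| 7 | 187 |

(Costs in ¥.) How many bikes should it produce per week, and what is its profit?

Q = 0 (shut down); profit = -¥41

Tabulate TR − TC: Q=0: -41; Q=1: -80; Q=2: -89; Q=3: -84; Q=4: -79; Q=5: -78; Q=6: -93; Q=7: -145.
Profit is highest at Q = 0. Equivalently, the lowest AVC in the table is 67/5 ≈ ¥13.40 at Q = 5, and P = ¥6 falls below it — price never covers variable cost, so the firm shuts down and loses only its fixed cost.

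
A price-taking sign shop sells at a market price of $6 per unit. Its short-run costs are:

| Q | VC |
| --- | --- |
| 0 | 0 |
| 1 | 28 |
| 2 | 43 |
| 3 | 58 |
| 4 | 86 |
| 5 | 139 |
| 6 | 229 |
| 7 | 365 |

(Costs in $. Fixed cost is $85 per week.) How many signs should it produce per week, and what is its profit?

Q = 0 (shut down); profit = -$85

Tabulate TR − TC: Q=0: -85; Q=1: -107; Q=2: -116; Q=3: -125; Q=4: -147; Q=5: -194; Q=6: -278; Q=7: -408.
Profit is highest at Q = 0. Equivalently, the lowest AVC in the table is 58/3 ≈ $19.33 at Q = 3, and P = $6 falls below it — price never covers variable cost, so the firm shuts down and loses only its fixed cost.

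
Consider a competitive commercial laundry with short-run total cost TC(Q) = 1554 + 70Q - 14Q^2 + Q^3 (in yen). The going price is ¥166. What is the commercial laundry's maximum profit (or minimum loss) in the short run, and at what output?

Profit = -¥114 at Q = 12

AVC = 70 - 14Q + Q^2 has its minimum ¥21 at Q = 7; price ¥166 clears that bar, so the firm operates.
With MC = 70 - 28Q + 3Q^2, P = MC on the upward-sloping part at Q* = 12.
TR = 166·12 = 1992. TC = 1554 + 552 = 2106. Profit = 1992 − 2106 = -¥114.
By producing, the firm covers all variable cost plus ¥1440 of fixed cost; shutting down would lose the full ¥1554.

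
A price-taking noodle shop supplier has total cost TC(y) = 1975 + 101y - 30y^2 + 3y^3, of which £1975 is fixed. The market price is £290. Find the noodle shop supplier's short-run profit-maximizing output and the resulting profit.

AVC = 101 - 30y + 3y^2 has its minimum £26 at y = 5; price £290 clears that bar, so the firm operates.
With MC = 101 - 60y + 9y^2, P = MC on the upward-sloping part at y* = 9.
TR = 290·9 = 2610. TC = 1975 + 666 = 2641. Profit = 2610 − 2641 = -£31.
Shutting down would mean losing the fixed cost of £1975, so operating at a loss of £31 is better by £1944.

Profit = -£31 at y = 9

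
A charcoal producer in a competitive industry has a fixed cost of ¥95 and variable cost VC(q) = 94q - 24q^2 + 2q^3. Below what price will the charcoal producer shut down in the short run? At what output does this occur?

¥22 per unit, at q = 6

Short-run supply begins at min AVC. From VC = 94q - 24q^2 + 2q^3, AVC = 94 - 24q + 2q^2.
dAVC/dq = -24 + 4q = 0 gives q = 6. min AVC = 94 - 24·6 + 2·6^2 = 22.
For P < ¥22 the firm produces nothing.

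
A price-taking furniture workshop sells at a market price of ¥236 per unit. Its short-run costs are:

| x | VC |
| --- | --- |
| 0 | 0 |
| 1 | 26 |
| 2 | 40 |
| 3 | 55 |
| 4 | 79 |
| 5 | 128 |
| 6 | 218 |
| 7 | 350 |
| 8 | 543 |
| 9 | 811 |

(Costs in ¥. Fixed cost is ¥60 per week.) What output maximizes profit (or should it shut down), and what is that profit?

x = 8; profit = ¥1285

Profit at each row (π = 236x − TC): x=0: -60; x=1: 150; x=2: 372; x=3: 593; x=4: 805; x=5: 992; x=6: 1138; x=7: 1242; x=8: 1285; x=9: 1253.
Profit is maximized at x = 8. AVC there is 543/8 = ¥67.88 ≤ P, so producing beats shutting down (which would give -¥60).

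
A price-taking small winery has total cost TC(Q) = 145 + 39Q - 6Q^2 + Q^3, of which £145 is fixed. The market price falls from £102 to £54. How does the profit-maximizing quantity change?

MC = 39 - 12Q + 3Q^2; the shutdown threshold is min AVC = £30 (at Q = 3).
With P = £102 above the shutdown price, P = MC gives Q = 7.
At P = £54 ≥ min AVC, set P = MC: Q = 5. The firm stays open but cuts output.

Output falls from 7 to 5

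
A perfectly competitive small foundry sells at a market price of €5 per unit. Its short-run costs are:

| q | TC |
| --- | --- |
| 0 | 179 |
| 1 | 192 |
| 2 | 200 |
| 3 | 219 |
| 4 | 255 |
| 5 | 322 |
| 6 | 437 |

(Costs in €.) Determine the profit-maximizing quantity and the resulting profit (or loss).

Profit at each row (π = 5q − TC): q=0: -179; q=1: -187; q=2: -190; q=3: -204; q=4: -235; q=5: -297; q=6: -407.
Profit is highest at q = 0. Equivalently, the lowest AVC in the table is 21/2 ≈ €10.50 at q = 2, and P = €5 falls below it — price never covers variable cost, so the firm shuts down and loses only its fixed cost.

q = 0 (shut down); profit = -€179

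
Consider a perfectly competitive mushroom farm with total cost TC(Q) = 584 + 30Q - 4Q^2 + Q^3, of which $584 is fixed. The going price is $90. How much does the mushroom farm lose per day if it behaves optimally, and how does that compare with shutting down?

Profit = -$296 at Q = 6

AVC = 30 - 4Q + Q^2 has its minimum $26 at Q = 2; price $90 clears that bar, so the firm operates.
With MC = 30 - 8Q + 3Q^2, P = MC on the upward-sloping part at Q* = 6.
TR = 90·6 = 540. TC = 584 + 252 = 836. Profit = 540 − 836 = -$296.
That loss of $296 beats the $584 the firm would lose by shutting down; producing recovers $288 of fixed cost.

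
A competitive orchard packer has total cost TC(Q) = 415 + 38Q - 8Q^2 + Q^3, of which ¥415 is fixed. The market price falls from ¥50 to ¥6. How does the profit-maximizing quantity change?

Output falls from 6 to 0 (the firm shuts down)

MC = 38 - 16Q + 3Q^2; the shutdown threshold is min AVC = ¥22 (at Q = 4).
At P = ¥50 ≥ min AVC, set P = MC on the rising branch: Q = 6.
At P = ¥6 < min AVC = ¥22, price no longer covers variable cost at any output, so the firm shuts down: Q = 0.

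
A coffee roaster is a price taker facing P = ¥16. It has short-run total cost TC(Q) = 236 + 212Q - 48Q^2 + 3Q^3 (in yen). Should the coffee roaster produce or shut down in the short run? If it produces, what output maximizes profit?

Variable cost is VC = 212Q - 48Q^2 + 3Q^3, so AVC = VC/Q = 212 - 48Q + 3Q^2 and MC = dTC/dQ = 212 - 96Q + 9Q^2.
The AVC parabola has its vertex at Q = 48/6 = 8, where AVC = 212 - 48·8 + 3·8^2 = ¥20.
P = ¥16 lies below min AVC = ¥20; no output level covers variable cost.
The firm minimizes its loss by shutting down and losing only its fixed cost of ¥236.

Shut down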